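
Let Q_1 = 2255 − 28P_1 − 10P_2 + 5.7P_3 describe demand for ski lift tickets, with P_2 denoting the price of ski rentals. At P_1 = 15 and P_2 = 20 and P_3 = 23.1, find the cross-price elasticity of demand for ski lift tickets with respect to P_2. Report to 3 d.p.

At P_1 = 15 and P_2 = 20 and P_3 = 23.1: Q_1 = 1766.67.
∂Q_1/∂P_2 = -10.
ε = (∂Q_1/∂P_2)(P_2/Q_1) = -10 × (20/1766.67) ≈ -0.113.

-0.113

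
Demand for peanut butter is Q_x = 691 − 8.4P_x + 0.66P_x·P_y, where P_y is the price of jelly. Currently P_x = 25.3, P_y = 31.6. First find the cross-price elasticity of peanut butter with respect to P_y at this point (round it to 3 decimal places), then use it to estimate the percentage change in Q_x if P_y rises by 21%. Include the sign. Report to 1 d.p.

At P_x = 25.3, P_y = 31.6: Q_x = 1006.137.
∂Q_x/∂P_y = 0.66P_x = 16.6980.
ε = (∂Q_x/∂P_y)(P_y/Q_x) = 16.6980 × 31.6/1006.137 ≈ 0.524.
%ΔQ_x ≈ ε × %ΔP_y = 0.524 × (21%) = 11.0%.

11.0%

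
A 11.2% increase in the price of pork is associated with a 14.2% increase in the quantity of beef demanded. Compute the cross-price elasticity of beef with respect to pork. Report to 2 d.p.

1.27

ε = (%ΔQ of beef) / (%ΔP of pork) = (14.2%) / (11.2%) ≈ 1.27.
Positive cross-price elasticity: substitutes.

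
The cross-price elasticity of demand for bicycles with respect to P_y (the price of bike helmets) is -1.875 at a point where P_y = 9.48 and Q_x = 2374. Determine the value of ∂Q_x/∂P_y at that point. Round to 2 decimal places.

ε = (∂Q_x/∂P_y)·(P_y/Q_x) ⇒ ∂Q_x/∂P_y = ε·Q_x/P_y = -1.875 × 2374/9.48 ≈ -469.54.

-469.54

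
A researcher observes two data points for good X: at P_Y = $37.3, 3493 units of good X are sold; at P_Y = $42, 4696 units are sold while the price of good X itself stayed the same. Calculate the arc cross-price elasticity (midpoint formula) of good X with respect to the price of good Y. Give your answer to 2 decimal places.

ΔQ_X = 4696 − 3493 = 1203; ΔP_Y = 42 − 37.3 = 4.7.
Midpoints: Q̄_X = 4094.5, P̄_Y = 39.65.
ε = (ΔQ_X/Q̄_X)/(ΔP_Y/P̄_Y) = (1203/4094.5)/(4.7/39.65) ≈ 2.48.

2.48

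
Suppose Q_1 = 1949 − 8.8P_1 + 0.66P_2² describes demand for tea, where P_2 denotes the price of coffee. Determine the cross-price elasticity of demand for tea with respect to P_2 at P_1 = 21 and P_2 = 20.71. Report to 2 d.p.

At P_1 = 21 and P_2 = 20.71: Q_1 = 2047.277.
∂Q_1/∂P_2 = 1.32P_2 = 1.32(20.71) = 27.3372.
ε = (∂Q_1/∂P_2)(P_2/Q_1) = 27.3372 × (20.71/2047.277) ≈ 0.28.

0.28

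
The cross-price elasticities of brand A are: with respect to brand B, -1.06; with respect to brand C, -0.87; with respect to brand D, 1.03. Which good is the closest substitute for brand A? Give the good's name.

Substitutes have ε > 0. Among the positive values, 1.03 (brand D) is largest.

brand D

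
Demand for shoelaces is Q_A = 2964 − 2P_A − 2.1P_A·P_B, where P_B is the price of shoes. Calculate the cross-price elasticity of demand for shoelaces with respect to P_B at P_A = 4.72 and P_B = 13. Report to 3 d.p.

At P_A = 4.72 and P_B = 13: Q_A = 2825.704.
∂Q_A/∂P_B = -2.1P_A = -2.1(4.72) = -9.9120.
ε = (∂Q_A/∂P_B)(P_B/Q_A) = -9.9120 × (13/2825.704) ≈ -0.046.
ε < 0: complements.

-0.046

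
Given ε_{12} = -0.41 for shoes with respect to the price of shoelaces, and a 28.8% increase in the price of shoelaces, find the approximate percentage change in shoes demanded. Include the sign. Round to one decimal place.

-11.8%

%ΔQ ≈ ε × %ΔP of shoelaces = -0.41 × (28.8%) = -11.8%.
Demand for shoes falls by about 11.8%.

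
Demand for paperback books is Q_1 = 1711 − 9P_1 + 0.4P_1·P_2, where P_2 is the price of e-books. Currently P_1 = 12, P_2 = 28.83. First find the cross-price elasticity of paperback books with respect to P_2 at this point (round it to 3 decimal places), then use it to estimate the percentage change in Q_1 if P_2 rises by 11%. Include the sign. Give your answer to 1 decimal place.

0.9%

At P_1 = 12, P_2 = 28.83: Q_1 = 1741.384.
∂Q_1/∂P_2 = 0.4P_1 = 4.8000.
ε = (∂Q_1/∂P_2)(P_2/Q_1) = 4.8000 × 28.83/1741.384 ≈ 0.079.
%ΔQ_1 ≈ ε × %ΔP_2 = 0.079 × (11%) = 0.9%.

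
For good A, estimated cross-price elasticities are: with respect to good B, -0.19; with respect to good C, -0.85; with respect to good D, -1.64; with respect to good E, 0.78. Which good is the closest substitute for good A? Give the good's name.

good E

Substitutes have ε > 0. Among the positive values, 0.78 (good E) is largest.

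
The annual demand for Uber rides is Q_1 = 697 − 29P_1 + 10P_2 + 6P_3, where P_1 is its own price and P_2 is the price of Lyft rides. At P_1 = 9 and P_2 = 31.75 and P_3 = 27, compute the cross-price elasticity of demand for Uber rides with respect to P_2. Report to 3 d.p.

At P_1 = 9 and P_2 = 31.75 and P_3 = 27: Q_1 = 915.5.
∂Q_1/∂P_2 = 10.
ε = (∂Q_1/∂P_2)(P_2/Q_1) = 10 × (31.75/915.5) ≈ 0.347.

0.347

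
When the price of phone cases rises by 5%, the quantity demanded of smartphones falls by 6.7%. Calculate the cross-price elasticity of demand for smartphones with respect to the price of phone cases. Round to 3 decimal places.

ε = (%ΔQ of smartphones) / (%ΔP of phone cases) = (-6.7%) / (5%) ≈ -1.340.

-1.340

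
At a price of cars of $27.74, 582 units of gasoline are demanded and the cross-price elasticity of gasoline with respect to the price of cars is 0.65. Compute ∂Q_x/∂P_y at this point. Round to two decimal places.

ε = (∂Q_x/∂P_y)·(P_y/Q_x) ⇒ ∂Q_x/∂P_y = ε·Q_x/P_y = 0.65 × 582/27.74 ≈ 13.64.

13.64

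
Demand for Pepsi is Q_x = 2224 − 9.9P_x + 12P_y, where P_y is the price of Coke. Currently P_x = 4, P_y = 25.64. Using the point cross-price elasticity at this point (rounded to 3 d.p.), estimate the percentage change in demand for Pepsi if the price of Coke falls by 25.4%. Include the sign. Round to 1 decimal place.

-3.1%

At P_x = 4, P_y = 25.64: Q_x = 2492.08.
∂Q_x/∂P_y = 12.
ε = (∂Q_x/∂P_y)(P_y/Q_x) = 12.0000 × 25.64/2492.08 ≈ 0.123.
%ΔQ_x ≈ ε × %ΔP_y = 0.123 × (-25.4%) = -3.1%.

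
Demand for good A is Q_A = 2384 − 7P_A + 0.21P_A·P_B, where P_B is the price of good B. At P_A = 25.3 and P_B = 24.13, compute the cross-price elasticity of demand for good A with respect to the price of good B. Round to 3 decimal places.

At P_A = 25.3 and P_B = 24.13: Q_A = 2335.103.
∂Q_A/∂P_B = 0.21P_A = 0.21(25.3) = 5.3130.
ε = (∂Q_A/∂P_B)(P_B/Q_A) = 5.3130 × (24.13/2335.103) ≈ 0.055.
ε > 0: substitutes.

0.055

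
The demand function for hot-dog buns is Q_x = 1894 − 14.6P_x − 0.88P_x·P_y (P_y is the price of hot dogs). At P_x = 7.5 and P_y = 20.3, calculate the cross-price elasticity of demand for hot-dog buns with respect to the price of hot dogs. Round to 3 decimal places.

-0.081

At P_x = 7.5 and P_y = 20.3: Q_x = 1650.52.
∂Q_x/∂P_y = -0.88P_x = -0.88(7.5) = -6.6000.
ε = (∂Q_x/∂P_y)(P_y/Q_x) = -6.6000 × (20.3/1650.52) ≈ -0.081.
ε < 0: complements.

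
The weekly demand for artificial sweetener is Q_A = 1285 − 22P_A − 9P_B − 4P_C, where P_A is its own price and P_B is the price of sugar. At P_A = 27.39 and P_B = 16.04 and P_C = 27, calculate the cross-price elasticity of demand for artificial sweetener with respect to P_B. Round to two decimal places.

At P_A = 27.39 and P_B = 16.04 and P_C = 27: Q_A = 430.06.
∂Q_A/∂P_B = -9.
ε = (∂Q_A/∂P_B)(P_B/Q_A) = -9 × (16.04/430.06) ≈ -0.34.

-0.34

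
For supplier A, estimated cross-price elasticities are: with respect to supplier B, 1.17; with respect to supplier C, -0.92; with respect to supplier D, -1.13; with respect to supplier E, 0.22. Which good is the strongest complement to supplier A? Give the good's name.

supplier D

Complements have ε < 0. The most negative value is -1.13 (supplier D).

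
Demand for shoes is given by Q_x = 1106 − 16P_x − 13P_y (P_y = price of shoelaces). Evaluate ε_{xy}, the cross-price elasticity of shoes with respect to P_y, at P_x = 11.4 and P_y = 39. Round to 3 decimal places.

-1.217

At P_x = 11.4 and P_y = 39: Q_x = 416.6.
∂Q_x/∂P_y = -13.
ε = (∂Q_x/∂P_y)(P_y/Q_x) = -13 × (39/416.6) ≈ -1.217.
Since ε < 0, shoes and shoelaces are complements.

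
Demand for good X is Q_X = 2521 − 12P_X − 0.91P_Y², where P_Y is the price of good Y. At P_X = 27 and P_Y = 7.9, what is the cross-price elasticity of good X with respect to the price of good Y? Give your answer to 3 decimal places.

At P_X = 27 and P_Y = 7.9: Q_X = 2140.207.
∂Q_X/∂P_Y = -1.82P_Y = -1.82(7.9) = -14.3780.
ε = (∂Q_X/∂P_Y)(P_Y/Q_X) = -14.3780 × (7.9/2140.207) ≈ -0.053.

-0.053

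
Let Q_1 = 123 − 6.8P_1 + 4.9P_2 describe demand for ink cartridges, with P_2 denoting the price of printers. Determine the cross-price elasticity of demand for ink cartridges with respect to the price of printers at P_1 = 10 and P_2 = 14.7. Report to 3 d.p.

At P_1 = 10 and P_2 = 14.7: Q_1 = 127.03.
∂Q_1/∂P_2 = 4.9.
ε = (∂Q_1/∂P_2)(P_2/Q_1) = 4.9 × (14.7/127.03) ≈ 0.567.
Since ε > 0, ink cartridges and printers are substitutes.

0.567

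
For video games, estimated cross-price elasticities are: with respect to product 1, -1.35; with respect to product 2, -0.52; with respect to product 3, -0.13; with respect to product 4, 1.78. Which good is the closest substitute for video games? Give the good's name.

product 4

Substitutes have ε > 0. Among the positive values, 1.78 (product 4) is largest.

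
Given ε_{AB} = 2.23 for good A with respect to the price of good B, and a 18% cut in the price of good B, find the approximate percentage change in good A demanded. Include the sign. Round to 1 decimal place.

%ΔQ ≈ ε × %ΔP of good B = 2.23 × (-18%) = -40.1%.
Demand for good A falls by about 40.1%.

-40.1%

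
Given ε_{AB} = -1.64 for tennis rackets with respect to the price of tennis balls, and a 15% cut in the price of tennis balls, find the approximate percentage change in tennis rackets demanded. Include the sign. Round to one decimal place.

24.6%

%ΔQ ≈ ε × %ΔP of tennis balls = -1.64 × (-15%) = 24.6%.
Demand for tennis rackets rises by about 24.6%.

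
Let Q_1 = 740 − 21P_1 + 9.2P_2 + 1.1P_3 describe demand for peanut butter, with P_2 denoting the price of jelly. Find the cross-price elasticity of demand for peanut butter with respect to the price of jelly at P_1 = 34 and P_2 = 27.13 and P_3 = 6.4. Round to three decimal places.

At P_1 = 34 and P_2 = 27.13 and P_3 = 6.4: Q_1 = 282.636.
∂Q_1/∂P_2 = 9.2.
ε = (∂Q_1/∂P_2)(P_2/Q_1) = 9.2 × (27.13/282.636) ≈ 0.883.

0.883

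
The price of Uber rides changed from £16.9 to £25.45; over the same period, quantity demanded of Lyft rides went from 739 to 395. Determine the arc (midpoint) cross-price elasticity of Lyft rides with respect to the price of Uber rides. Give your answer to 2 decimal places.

ΔQ_A = 395 − 739 = -344; ΔP_B = 25.45 − 16.9 = 8.55.
Midpoints: Q̄_A = 567.0, P̄_B = 21.17.
ε = (ΔQ_A/Q̄_A)/(ΔP_B/P̄_B) = (-344/567.0)/(8.55/21.17) ≈ -1.50.
ε < 0: Lyft rides and Uber rides are complements.

-1.50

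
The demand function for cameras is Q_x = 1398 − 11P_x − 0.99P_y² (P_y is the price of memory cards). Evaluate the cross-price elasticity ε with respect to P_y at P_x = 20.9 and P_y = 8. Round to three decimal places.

-0.115

At P_x = 20.9 and P_y = 8: Q_x = 1104.74.
∂Q_x/∂P_y = -1.98P_y = -1.98(8) = -15.8400.
ε = (∂Q_x/∂P_y)(P_y/Q_x) = -15.8400 × (8/1104.74) ≈ -0.115.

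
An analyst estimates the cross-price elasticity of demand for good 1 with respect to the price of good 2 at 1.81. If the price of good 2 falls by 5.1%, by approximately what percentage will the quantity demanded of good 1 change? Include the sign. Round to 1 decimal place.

-9.2%

%ΔQ ≈ ε × %ΔP of good 2 = 1.81 × (-5.1%) = -9.2%.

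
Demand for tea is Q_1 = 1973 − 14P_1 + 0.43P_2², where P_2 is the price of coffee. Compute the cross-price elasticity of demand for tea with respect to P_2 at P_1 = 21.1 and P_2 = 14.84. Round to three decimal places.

0.107

At P_1 = 21.1 and P_2 = 14.84: Q_1 = 1772.297.
∂Q_1/∂P_2 = 0.86P_2 = 0.86(14.84) = 12.7624.
ε = (∂Q_1/∂P_2)(P_2/Q_1) = 12.7624 × (14.84/1772.297) ≈ 0.107.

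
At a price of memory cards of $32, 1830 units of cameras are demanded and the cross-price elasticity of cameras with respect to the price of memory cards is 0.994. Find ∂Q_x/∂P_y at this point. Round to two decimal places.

56.84

ε = (∂Q_x/∂P_y)·(P_y/Q_x) ⇒ ∂Q_x/∂P_y = ε·Q_x/P_y = 0.994 × 1830/32 ≈ 56.84.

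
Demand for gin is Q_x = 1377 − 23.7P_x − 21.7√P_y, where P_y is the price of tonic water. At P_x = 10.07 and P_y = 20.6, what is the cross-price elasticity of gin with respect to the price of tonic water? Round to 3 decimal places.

At P_x = 10.07 and P_y = 20.6: Q_x = 1039.851.
∂Q_x/∂P_y = -21.7/(2√P_y) = -21.7/(2√20.6) = -2.3905.
ε = (∂Q_x/∂P_y)(P_y/Q_x) = -2.3905 × (20.6/1039.851) ≈ -0.047.
ε < 0: complements.

-0.047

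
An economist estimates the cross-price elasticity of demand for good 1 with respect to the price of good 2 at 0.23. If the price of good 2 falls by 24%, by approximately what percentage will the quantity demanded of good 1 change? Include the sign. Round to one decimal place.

-5.5%

%ΔQ ≈ ε × %ΔP of good 2 = 0.23 × (-24%) = -5.5%.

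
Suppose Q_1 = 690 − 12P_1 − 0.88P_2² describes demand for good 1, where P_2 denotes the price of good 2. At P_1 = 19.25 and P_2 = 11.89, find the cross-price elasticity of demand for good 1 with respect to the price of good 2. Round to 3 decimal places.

At P_1 = 19.25 and P_2 = 11.89: Q_1 = 334.593.
∂Q_1/∂P_2 = -1.76P_2 = -1.76(11.89) = -20.9264.
ε = (∂Q_1/∂P_2)(P_2/Q_1) = -20.9264 × (11.89/334.593) ≈ -0.744.
ε < 0: complements.

-0.744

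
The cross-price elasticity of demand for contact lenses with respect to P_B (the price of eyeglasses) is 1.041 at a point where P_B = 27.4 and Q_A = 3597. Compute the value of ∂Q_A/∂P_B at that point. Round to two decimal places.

136.66

ε = (∂Q_A/∂P_B)·(P_B/Q_A) ⇒ ∂Q_A/∂P_B = ε·Q_A/P_B = 1.041 × 3597/27.4 ≈ 136.66.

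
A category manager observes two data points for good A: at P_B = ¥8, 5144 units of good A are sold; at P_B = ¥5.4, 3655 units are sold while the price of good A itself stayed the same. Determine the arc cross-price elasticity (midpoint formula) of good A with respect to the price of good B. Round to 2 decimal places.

0.87

ΔQ_A = 3655 − 5144 = -1489; ΔP_B = 5.4 − 8 = -2.6.
Midpoints: Q̄_A = 4399.5, P̄_B = 6.70.
ε = (ΔQ_A/Q̄_A)/(ΔP_B/P̄_B) = (-1489/4399.5)/(-2.6/6.70) ≈ 0.87.
ε > 0: good A and good B are substitutes.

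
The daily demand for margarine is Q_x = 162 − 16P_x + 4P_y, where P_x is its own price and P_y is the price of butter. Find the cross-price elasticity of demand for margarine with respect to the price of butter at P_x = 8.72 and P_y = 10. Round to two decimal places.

0.64

At P_x = 8.72 and P_y = 10: Q_x = 62.48.
∂Q_x/∂P_y = 4.
ε = (∂Q_x/∂P_y)(P_y/Q_x) = 4 × (10/62.48) ≈ 0.64.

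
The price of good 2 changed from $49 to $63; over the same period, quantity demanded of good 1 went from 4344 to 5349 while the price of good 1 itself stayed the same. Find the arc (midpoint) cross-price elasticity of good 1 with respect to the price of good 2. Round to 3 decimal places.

0.829

ΔQ_1 = 5349 − 4344 = 1005; ΔP_2 = 63 − 49 = 14.
Midpoints: Q̄_1 = 4846.5, P̄_2 = 56.00.
ε = (ΔQ_1/Q̄_1)/(ΔP_2/P̄_2) = (1005/4846.5)/(14/56.00) ≈ 0.829.
ε > 0: good 1 and good 2 are substitutes.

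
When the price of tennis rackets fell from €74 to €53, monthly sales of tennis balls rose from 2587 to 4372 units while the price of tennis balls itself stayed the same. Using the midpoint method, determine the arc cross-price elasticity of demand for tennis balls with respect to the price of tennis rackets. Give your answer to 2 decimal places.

ΔQ_A = 4372 − 2587 = 1785; ΔP_B = 53 − 74 = -21.
Midpoints: Q̄_A = 3479.5, P̄_B = 63.50.
ε = (ΔQ_A/Q̄_A)/(ΔP_B/P̄_B) = (1785/3479.5)/(-21/63.50) ≈ -1.55.
ε < 0: tennis balls and tennis rackets are complements.

-1.55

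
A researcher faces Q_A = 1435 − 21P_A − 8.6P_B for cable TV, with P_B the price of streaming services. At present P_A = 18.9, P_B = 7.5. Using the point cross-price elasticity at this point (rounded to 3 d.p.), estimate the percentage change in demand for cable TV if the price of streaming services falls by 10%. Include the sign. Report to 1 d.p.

0.7%

At P_A = 18.9, P_B = 7.5: Q_A = 973.6.
∂Q_A/∂P_B = -8.6.
ε = (∂Q_A/∂P_B)(P_B/Q_A) = -8.6000 × 7.5/973.6 ≈ -0.066.
%ΔQ_A ≈ ε × %ΔP_B = -0.066 × (-10%) = 0.7%.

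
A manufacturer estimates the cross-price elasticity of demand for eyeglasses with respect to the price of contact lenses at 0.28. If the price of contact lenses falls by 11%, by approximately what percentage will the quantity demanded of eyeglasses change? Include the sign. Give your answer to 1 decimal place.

%ΔQ ≈ ε × %ΔP of contact lenses = 0.28 × (-11%) = -3.1%.

-3.1%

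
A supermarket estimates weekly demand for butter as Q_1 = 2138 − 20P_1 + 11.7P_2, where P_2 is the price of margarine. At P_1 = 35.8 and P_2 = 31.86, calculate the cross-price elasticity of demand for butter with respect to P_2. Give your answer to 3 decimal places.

0.208

At P_1 = 35.8 and P_2 = 31.86: Q_1 = 1794.762.
∂Q_1/∂P_2 = 11.7.
ε = (∂Q_1/∂P_2)(P_2/Q_1) = 11.7 × (31.86/1794.762) ≈ 0.208.
Since ε > 0, butter and margarine are substitutes.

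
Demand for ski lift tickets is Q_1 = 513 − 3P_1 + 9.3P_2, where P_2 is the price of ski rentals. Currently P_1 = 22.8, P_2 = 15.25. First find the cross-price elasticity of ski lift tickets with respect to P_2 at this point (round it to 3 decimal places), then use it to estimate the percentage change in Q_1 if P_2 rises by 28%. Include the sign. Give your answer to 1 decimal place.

6.8%

At P_1 = 22.8, P_2 = 15.25: Q_1 = 586.425.
∂Q_1/∂P_2 = 9.3.
ε = (∂Q_1/∂P_2)(P_2/Q_1) = 9.3000 × 15.25/586.425 ≈ 0.242.
%ΔQ_1 ≈ ε × %ΔP_2 = 0.242 × (28%) = 6.8%.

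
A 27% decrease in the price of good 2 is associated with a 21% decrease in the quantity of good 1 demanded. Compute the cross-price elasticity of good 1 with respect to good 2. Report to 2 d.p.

0.78

ε = (%ΔQ of good 1) / (%ΔP of good 2) = (-21%) / (-27%) ≈ 0.78.
Positive cross-price elasticity: substitutes.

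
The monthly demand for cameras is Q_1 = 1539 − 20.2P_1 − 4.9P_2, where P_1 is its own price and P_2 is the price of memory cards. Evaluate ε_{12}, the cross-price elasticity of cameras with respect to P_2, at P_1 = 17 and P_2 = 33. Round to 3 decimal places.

-0.156

At P_1 = 17 and P_2 = 33: Q_1 = 1033.9.
∂Q_1/∂P_2 = -4.9.
ε = (∂Q_1/∂P_2)(P_2/Q_1) = -4.9 × (33/1033.9) ≈ -0.156.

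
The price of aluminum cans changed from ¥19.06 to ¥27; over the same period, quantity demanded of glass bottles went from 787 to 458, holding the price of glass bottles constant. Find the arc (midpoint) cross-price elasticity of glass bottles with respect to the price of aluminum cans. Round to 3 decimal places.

ΔQ_A = 458 − 787 = -329; ΔP_B = 27 − 19.06 = 7.94.
Midpoints: Q̄_A = 622.5, P̄_B = 23.03.
ε = (ΔQ_A/Q̄_A)/(ΔP_B/P̄_B) = (-329/622.5)/(7.94/23.03) ≈ -1.533.

-1.533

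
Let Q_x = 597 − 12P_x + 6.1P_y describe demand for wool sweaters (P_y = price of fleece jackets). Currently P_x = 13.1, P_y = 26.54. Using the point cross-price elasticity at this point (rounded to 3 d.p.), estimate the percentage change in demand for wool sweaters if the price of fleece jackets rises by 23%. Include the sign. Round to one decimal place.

6.2%

At P_x = 13.1, P_y = 26.54: Q_x = 601.694.
∂Q_x/∂P_y = 6.1.
ε = (∂Q_x/∂P_y)(P_y/Q_x) = 6.1000 × 26.54/601.694 ≈ 0.269.
%ΔQ_x ≈ ε × %ΔP_y = 0.269 × (23%) = 6.2%.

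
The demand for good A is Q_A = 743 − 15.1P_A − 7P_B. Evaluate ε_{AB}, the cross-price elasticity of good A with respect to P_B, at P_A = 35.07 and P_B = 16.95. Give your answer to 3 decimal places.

At P_A = 35.07 and P_B = 16.95: Q_A = 94.793.
∂Q_A/∂P_B = -7.
ε = (∂Q_A/∂P_B)(P_B/Q_A) = -7 × (16.95/94.793) ≈ -1.252.

-1.252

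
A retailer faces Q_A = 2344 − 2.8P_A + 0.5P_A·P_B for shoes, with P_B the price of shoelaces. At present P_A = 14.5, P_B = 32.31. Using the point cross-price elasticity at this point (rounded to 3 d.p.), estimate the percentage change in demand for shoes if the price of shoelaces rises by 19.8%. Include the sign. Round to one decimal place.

At P_A = 14.5, P_B = 32.31: Q_A = 2537.648.
∂Q_A/∂P_B = 0.5P_A = 7.2500.
ε = (∂Q_A/∂P_B)(P_B/Q_A) = 7.2500 × 32.31/2537.648 ≈ 0.092.
%ΔQ_A ≈ ε × %ΔP_B = 0.092 × (19.8%) = 1.8%.

1.8%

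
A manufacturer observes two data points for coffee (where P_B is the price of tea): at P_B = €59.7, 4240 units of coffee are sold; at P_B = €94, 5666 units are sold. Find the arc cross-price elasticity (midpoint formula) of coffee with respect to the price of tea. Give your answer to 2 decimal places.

ΔQ_A = 5666 − 4240 = 1426; ΔP_B = 94 − 59.7 = 34.3.
Midpoints: Q̄_A = 4953.0, P̄_B = 76.85.
ε = (ΔQ_A/Q̄_A)/(ΔP_B/P̄_B) = (1426/4953.0)/(34.3/76.85) ≈ 0.65.

0.65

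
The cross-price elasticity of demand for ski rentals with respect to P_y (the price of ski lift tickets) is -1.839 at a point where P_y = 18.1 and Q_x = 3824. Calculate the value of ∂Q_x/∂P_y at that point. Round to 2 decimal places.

-388.53

ε = (∂Q_x/∂P_y)·(P_y/Q_x) ⇒ ∂Q_x/∂P_y = ε·Q_x/P_y = -1.839 × 3824/18.1 ≈ -388.53.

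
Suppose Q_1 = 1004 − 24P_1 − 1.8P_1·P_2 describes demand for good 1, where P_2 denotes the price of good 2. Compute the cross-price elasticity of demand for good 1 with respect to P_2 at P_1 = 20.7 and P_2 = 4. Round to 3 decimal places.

-0.416

At P_1 = 20.7 and P_2 = 4: Q_1 = 358.16.
∂Q_1/∂P_2 = -1.8P_1 = -1.8(20.7) = -37.2600.
ε = (∂Q_1/∂P_2)(P_2/Q_1) = -37.2600 × (4/358.16) ≈ -0.416.
ε < 0: complements.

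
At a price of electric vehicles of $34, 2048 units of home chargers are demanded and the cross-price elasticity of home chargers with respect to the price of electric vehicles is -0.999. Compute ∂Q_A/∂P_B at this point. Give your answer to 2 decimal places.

-60.18

ε = (∂Q_A/∂P_B)·(P_B/Q_A) ⇒ ∂Q_A/∂P_B = ε·Q_A/P_B = -0.999 × 2048/34 ≈ -60.18.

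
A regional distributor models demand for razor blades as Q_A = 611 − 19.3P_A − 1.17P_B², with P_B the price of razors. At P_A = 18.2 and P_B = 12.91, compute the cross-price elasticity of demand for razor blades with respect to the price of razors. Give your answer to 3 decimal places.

At P_A = 18.2 and P_B = 12.91: Q_A = 64.738.
∂Q_A/∂P_B = -2.34P_B = -2.34(12.91) = -30.2094.
ε = (∂Q_A/∂P_B)(P_B/Q_A) = -30.2094 × (12.91/64.738) ≈ -6.024.
ε < 0: complements.

-6.024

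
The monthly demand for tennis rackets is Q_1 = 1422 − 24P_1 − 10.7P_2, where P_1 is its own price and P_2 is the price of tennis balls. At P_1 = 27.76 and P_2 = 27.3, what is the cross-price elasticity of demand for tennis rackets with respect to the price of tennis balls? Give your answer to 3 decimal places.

At P_1 = 27.76 and P_2 = 27.3: Q_1 = 463.65.
∂Q_1/∂P_2 = -10.7.
ε = (∂Q_1/∂P_2)(P_2/Q_1) = -10.7 × (27.3/463.65) ≈ -0.630.

-0.630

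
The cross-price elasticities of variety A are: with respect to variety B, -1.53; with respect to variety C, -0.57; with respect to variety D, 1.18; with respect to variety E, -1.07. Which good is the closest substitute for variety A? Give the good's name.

Substitutes have ε > 0. Among the positive values, 1.18 (variety D) is largest.

variety D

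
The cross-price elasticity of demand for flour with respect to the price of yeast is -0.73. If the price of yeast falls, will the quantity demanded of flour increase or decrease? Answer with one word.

ε < 0 and the price of yeast falls, so the quantity of flour moves in the opposite direction: it increases.

increase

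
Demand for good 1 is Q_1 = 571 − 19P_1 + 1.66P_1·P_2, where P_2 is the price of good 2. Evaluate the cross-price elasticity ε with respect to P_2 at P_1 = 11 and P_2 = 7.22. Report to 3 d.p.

0.267

At P_1 = 11 and P_2 = 7.22: Q_1 = 493.837.
∂Q_1/∂P_2 = 1.66P_1 = 1.66(11) = 18.2600.
ε = (∂Q_1/∂P_2)(P_2/Q_1) = 18.2600 × (7.22/493.837) ≈ 0.267.
ε > 0: substitutes.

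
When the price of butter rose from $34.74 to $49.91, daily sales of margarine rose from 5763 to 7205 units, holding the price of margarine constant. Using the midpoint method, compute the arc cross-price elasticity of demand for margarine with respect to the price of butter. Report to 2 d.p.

ΔQ_A = 7205 − 5763 = 1442; ΔP_B = 49.91 − 34.74 = 15.17.
Midpoints: Q̄_A = 6484.0, P̄_B = 42.33.
ε = (ΔQ_A/Q̄_A)/(ΔP_B/P̄_B) = (1442/6484.0)/(15.17/42.33) ≈ 0.62.
ε > 0: margarine and butter are substitutes.

0.62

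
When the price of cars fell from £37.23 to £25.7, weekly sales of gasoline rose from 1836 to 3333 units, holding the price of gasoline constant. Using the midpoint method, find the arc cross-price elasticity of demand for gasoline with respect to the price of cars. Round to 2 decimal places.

ΔQ_A = 3333 − 1836 = 1497; ΔP_B = 25.7 − 37.23 = -11.53.
Midpoints: Q̄_A = 2584.5, P̄_B = 31.46.
ε = (ΔQ_A/Q̄_A)/(ΔP_B/P̄_B) = (1497/2584.5)/(-11.53/31.46) ≈ -1.58.

-1.58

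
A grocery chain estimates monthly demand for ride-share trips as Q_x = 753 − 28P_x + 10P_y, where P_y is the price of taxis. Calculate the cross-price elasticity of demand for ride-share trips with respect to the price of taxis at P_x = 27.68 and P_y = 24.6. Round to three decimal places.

At P_x = 27.68 and P_y = 24.6: Q_x = 223.96.
∂Q_x/∂P_y = 10.
ε = (∂Q_x/∂P_y)(P_y/Q_x) = 10 × (24.6/223.96) ≈ 1.098.
Since ε > 0, ride-share trips and taxis are substitutes.

1.098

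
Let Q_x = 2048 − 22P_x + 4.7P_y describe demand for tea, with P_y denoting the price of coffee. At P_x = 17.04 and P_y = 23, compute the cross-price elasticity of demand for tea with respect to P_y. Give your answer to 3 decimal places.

0.061

At P_x = 17.04 and P_y = 23: Q_x = 1781.22.
∂Q_x/∂P_y = 4.7.
ε = (∂Q_x/∂P_y)(P_y/Q_x) = 4.7 × (23/1781.22) ≈ 0.061.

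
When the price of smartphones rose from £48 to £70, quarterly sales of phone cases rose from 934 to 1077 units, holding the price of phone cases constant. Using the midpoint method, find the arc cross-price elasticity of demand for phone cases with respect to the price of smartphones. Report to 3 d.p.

0.381

ΔQ_A = 1077 − 934 = 143; ΔP_B = 70 − 48 = 22.
Midpoints: Q̄_A = 1005.5, P̄_B = 59.00.
ε = (ΔQ_A/Q̄_A)/(ΔP_B/P̄_B) = (143/1005.5)/(22/59.00) ≈ 0.381.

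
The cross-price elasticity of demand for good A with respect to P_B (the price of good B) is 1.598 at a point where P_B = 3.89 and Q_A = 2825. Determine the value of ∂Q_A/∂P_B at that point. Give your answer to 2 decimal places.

ε = (∂Q_A/∂P_B)·(P_B/Q_A) ⇒ ∂Q_A/∂P_B = ε·Q_A/P_B = 1.598 × 2825/3.89 ≈ 1160.50.

1160.50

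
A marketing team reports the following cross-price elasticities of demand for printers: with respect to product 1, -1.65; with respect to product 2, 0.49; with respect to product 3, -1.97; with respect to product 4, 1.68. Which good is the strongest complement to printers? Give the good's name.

Complements have ε < 0. The most negative value is -1.97 (product 3).

product 3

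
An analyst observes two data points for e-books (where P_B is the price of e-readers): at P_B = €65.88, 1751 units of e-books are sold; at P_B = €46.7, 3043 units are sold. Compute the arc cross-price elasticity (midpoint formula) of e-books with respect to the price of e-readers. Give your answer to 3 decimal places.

ΔQ_A = 3043 − 1751 = 1292; ΔP_B = 46.7 − 65.88 = -19.18.
Midpoints: Q̄_A = 2397.0, P̄_B = 56.29.
ε = (ΔQ_A/Q̄_A)/(ΔP_B/P̄_B) = (1292/2397.0)/(-19.18/56.29) ≈ -1.582.
ε < 0: e-books and e-readers are complements.

-1.582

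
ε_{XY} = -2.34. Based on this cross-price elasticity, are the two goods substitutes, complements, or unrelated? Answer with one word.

ε = -2.34 < 0, so a higher price of good Y lowers demand for good X: complements.

complements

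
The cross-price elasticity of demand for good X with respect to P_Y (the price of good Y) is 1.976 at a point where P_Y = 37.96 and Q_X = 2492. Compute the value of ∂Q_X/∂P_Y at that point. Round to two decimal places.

ε = (∂Q_X/∂P_Y)·(P_Y/Q_X) ⇒ ∂Q_X/∂P_Y = ε·Q_X/P_Y = 1.976 × 2492/37.96 ≈ 129.72.

129.72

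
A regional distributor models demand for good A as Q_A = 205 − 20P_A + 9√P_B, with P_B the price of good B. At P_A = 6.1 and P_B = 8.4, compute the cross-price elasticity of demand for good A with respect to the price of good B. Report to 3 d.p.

At P_A = 6.1 and P_B = 8.4: Q_A = 109.084.
∂Q_A/∂P_B = 9/(2√P_B) = 9/(2√8.4) = 1.5526.
ε = (∂Q_A/∂P_B)(P_B/Q_A) = 1.5526 × (8.4/109.084) ≈ 0.120.
ε > 0: substitutes.

0.120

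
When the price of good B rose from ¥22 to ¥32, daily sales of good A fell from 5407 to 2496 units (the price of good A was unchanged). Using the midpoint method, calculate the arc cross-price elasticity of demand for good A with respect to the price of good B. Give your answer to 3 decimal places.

-1.989

ΔQ_A = 2496 − 5407 = -2911; ΔP_B = 32 − 22 = 10.
Midpoints: Q̄_A = 3951.5, P̄_B = 27.00.
ε = (ΔQ_A/Q̄_A)/(ΔP_B/P̄_B) = (-2911/3951.5)/(10/27.00) ≈ -1.989.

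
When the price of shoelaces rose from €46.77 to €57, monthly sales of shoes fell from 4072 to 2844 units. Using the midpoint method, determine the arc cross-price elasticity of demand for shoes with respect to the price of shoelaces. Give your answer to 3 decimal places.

ΔQ_A = 2844 − 4072 = -1228; ΔP_B = 57 − 46.77 = 10.23.
Midpoints: Q̄_A = 3458.0, P̄_B = 51.89.
ε = (ΔQ_A/Q̄_A)/(ΔP_B/P̄_B) = (-1228/3458.0)/(10.23/51.89) ≈ -1.801.

-1.801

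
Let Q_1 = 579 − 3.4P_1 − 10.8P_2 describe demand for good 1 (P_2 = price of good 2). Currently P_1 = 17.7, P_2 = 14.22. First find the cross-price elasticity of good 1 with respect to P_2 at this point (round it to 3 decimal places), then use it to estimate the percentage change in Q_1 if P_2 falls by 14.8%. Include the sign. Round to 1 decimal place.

At P_1 = 17.7, P_2 = 14.22: Q_1 = 365.244.
∂Q_1/∂P_2 = -10.8.
ε = (∂Q_1/∂P_2)(P_2/Q_1) = -10.8000 × 14.22/365.244 ≈ -0.420.
%ΔQ_1 ≈ ε × %ΔP_2 = -0.420 × (-14.8%) = 6.2%.

6.2%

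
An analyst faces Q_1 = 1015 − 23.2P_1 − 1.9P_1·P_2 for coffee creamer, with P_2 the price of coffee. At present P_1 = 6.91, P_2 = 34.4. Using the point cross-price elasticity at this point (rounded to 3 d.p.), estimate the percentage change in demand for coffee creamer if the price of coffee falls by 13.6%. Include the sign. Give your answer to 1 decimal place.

15.2%

At P_1 = 6.91, P_2 = 34.4: Q_1 = 403.050.
∂Q_1/∂P_2 = -1.9P_1 = -13.1290.
ε = (∂Q_1/∂P_2)(P_2/Q_1) = -13.1290 × 34.4/403.050 ≈ -1.121.
%ΔQ_1 ≈ ε × %ΔP_2 = -1.121 × (-13.6%) = 15.2%.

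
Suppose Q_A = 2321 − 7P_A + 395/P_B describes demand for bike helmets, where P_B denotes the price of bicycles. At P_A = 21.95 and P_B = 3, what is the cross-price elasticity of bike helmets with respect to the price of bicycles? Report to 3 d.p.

-0.057

At P_A = 21.95 and P_B = 3: Q_A = 2299.017.
∂Q_A/∂P_B = −395/P_B² = -43.8889.
ε = (∂Q_A/∂P_B)(P_B/Q_A) = -43.8889 × (3/2299.017) ≈ -0.057.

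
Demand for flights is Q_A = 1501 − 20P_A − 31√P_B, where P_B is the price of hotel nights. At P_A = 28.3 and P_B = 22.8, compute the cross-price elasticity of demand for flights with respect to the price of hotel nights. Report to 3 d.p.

-0.094

At P_A = 28.3 and P_B = 22.8: Q_A = 786.977.
∂Q_A/∂P_B = -31/(2√P_B) = -31/(2√22.8) = -3.2461.
ε = (∂Q_A/∂P_B)(P_B/Q_A) = -3.2461 × (22.8/786.977) ≈ -0.094.
ε < 0: complements.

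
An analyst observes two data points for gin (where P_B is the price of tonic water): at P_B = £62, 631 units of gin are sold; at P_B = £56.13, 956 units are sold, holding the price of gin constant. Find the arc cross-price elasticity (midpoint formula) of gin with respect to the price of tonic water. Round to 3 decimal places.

-4.121

ΔQ_A = 956 − 631 = 325; ΔP_B = 56.13 − 62 = -5.87.
Midpoints: Q̄_A = 793.5, P̄_B = 59.06.
ε = (ΔQ_A/Q̄_A)/(ΔP_B/P̄_B) = (325/793.5)/(-5.87/59.06) ≈ -4.121.
ε < 0: gin and tonic water are complements.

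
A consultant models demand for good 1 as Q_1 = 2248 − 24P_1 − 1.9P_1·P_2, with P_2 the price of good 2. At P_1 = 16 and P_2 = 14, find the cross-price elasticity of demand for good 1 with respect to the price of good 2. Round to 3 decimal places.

-0.296

At P_1 = 16 and P_2 = 14: Q_1 = 1438.4.
∂Q_1/∂P_2 = -1.9P_1 = -1.9(16) = -30.4000.
ε = (∂Q_1/∂P_2)(P_2/Q_1) = -30.4000 × (14/1438.4) ≈ -0.296.
ε < 0: complements.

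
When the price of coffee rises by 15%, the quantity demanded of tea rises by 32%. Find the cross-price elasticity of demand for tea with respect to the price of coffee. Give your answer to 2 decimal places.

2.13

ε = (%ΔQ of tea) / (%ΔP of coffee) = (32%) / (15%) ≈ 2.13.
Positive cross-price elasticity: substitutes.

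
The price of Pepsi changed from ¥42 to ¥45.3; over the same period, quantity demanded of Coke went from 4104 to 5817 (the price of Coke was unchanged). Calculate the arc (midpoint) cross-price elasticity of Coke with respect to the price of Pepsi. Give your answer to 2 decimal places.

ΔQ_A = 5817 − 4104 = 1713; ΔP_B = 45.3 − 42 = 3.3.
Midpoints: Q̄_A = 4960.5, P̄_B = 43.65.
ε = (ΔQ_A/Q̄_A)/(ΔP_B/P̄_B) = (1713/4960.5)/(3.3/43.65) ≈ 4.57.
ε > 0: Coke and Pepsi are substitutes.

4.57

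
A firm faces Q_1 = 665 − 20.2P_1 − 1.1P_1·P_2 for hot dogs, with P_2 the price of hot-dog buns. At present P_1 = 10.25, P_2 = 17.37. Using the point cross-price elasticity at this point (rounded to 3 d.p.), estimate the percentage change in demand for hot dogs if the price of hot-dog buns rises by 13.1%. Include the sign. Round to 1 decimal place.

-9.8%

At P_1 = 10.25, P_2 = 17.37: Q_1 = 262.103.
∂Q_1/∂P_2 = -1.1P_1 = -11.2750.
ε = (∂Q_1/∂P_2)(P_2/Q_1) = -11.2750 × 17.37/262.103 ≈ -0.747.
%ΔQ_1 ≈ ε × %ΔP_2 = -0.747 × (13.1%) = -9.8%.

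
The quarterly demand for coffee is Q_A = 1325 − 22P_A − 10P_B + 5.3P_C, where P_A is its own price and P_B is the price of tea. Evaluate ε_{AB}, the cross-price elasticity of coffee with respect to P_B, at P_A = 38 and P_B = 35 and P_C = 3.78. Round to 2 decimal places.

-2.20

At P_A = 38 and P_B = 35 and P_C = 3.78: Q_A = 159.034.
∂Q_A/∂P_B = -10.
ε = (∂Q_A/∂P_B)(P_B/Q_A) = -10 × (35/159.034) ≈ -2.20.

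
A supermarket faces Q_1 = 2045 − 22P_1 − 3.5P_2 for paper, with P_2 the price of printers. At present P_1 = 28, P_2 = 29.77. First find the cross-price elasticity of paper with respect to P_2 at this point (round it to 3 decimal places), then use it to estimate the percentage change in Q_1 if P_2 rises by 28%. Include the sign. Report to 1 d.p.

-2.2%

At P_1 = 28, P_2 = 29.77: Q_1 = 1324.805.
∂Q_1/∂P_2 = -3.5.
ε = (∂Q_1/∂P_2)(P_2/Q_1) = -3.5000 × 29.77/1324.805 ≈ -0.079.
%ΔQ_1 ≈ ε × %ΔP_2 = -0.079 × (28%) = -2.2%.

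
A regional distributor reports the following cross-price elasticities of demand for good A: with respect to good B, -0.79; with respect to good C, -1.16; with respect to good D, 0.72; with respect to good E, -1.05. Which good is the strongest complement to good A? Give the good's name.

good C

Complements have ε < 0. The most negative value is -1.16 (good C).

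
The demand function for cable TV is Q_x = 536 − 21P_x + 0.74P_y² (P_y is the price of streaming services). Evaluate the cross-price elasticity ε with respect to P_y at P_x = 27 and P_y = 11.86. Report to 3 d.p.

2.848

At P_x = 27 and P_y = 11.86: Q_x = 73.088.
∂Q_x/∂P_y = 1.48P_y = 1.48(11.86) = 17.5528.
ε = (∂Q_x/∂P_y)(P_y/Q_x) = 17.5528 × (11.86/73.088) ≈ 2.848.
ε > 0: substitutes.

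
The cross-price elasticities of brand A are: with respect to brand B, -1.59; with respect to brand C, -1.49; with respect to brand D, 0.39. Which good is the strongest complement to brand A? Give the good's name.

brand B

Complements have ε < 0. The most negative value is -1.59 (brand B).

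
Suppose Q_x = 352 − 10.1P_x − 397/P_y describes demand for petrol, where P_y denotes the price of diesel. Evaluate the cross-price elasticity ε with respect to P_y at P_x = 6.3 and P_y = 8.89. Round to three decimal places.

At P_x = 6.3 and P_y = 8.89: Q_x = 243.713.
∂Q_x/∂P_y = 397/P_y² = 5.0233.
ε = (∂Q_x/∂P_y)(P_y/Q_x) = 5.0233 × (8.89/243.713) ≈ 0.183.

0.183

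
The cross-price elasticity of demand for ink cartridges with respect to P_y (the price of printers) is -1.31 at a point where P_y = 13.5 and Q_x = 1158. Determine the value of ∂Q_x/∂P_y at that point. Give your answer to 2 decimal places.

-112.37

ε = (∂Q_x/∂P_y)·(P_y/Q_x) ⇒ ∂Q_x/∂P_y = ε·Q_x/P_y = -1.31 × 1158/13.5 ≈ -112.37.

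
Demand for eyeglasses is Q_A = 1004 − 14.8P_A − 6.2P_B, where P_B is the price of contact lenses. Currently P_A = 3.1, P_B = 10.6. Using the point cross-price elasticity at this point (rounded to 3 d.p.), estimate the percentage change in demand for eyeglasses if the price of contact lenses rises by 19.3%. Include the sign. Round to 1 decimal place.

At P_A = 3.1, P_B = 10.6: Q_A = 892.4.
∂Q_A/∂P_B = -6.2.
ε = (∂Q_A/∂P_B)(P_B/Q_A) = -6.2000 × 10.6/892.4 ≈ -0.074.
%ΔQ_A ≈ ε × %ΔP_B = -0.074 × (19.3%) = -1.4%.

-1.4%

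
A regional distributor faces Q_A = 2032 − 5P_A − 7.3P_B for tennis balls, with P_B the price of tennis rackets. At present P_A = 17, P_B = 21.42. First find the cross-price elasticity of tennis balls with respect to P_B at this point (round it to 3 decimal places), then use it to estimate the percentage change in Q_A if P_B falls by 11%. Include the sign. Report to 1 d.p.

At P_A = 17, P_B = 21.42: Q_A = 1790.634.
∂Q_A/∂P_B = -7.3.
ε = (∂Q_A/∂P_B)(P_B/Q_A) = -7.3000 × 21.42/1790.634 ≈ -0.087.
%ΔQ_A ≈ ε × %ΔP_B = -0.087 × (-11%) = 1.0%.

1.0%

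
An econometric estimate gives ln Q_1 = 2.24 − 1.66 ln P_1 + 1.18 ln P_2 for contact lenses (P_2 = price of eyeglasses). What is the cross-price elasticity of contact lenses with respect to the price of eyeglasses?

In a log-linear (constant-elasticity) demand function, the coefficient on ln P_2 is the cross-price elasticity.
ε = 1.18. Positive, so contact lenses and eyeglasses are substitutes.

1.18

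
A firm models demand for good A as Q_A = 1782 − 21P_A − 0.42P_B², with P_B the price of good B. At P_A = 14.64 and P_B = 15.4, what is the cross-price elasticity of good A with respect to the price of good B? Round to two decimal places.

-0.14

At P_A = 14.64 and P_B = 15.4: Q_A = 1374.953.
∂Q_A/∂P_B = -0.84P_B = -0.84(15.4) = -12.9360.
ε = (∂Q_A/∂P_B)(P_B/Q_A) = -12.9360 × (15.4/1374.953) ≈ -0.14.
ε < 0: complements.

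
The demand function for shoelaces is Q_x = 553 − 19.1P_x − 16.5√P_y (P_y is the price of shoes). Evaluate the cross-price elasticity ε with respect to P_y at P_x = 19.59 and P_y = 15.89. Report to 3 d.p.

-0.291

At P_x = 19.59 and P_y = 15.89: Q_x = 113.058.
∂Q_x/∂P_y = -16.5/(2√P_y) = -16.5/(2√15.89) = -2.0696.
ε = (∂Q_x/∂P_y)(P_y/Q_x) = -2.0696 × (15.89/113.058) ≈ -0.291.
ε < 0: complements.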